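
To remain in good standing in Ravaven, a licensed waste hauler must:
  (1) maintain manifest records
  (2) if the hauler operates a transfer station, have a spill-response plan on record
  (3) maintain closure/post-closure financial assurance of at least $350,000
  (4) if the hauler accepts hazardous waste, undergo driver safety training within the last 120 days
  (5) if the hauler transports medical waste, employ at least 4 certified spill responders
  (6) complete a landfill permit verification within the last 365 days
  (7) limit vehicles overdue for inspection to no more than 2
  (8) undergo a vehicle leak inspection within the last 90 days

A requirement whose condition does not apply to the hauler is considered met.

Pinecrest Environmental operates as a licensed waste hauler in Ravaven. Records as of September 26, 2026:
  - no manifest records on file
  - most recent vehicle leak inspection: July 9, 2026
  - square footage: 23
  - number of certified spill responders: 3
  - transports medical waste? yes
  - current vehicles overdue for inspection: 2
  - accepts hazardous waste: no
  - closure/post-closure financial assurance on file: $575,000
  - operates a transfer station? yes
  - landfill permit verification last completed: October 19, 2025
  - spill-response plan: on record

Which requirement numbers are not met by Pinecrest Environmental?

1. manifest records absent → not met
2. condition 'operates a transfer station' holds; spill-response plan present → met
3. closure/post-closure financial assurance $575,000 ≥ $350,000 → met
4. condition 'accepts hazardous waste' does not hold → requirement n/a → met
5. condition 'transports medical waste' holds; certified spill responders 3 < 4 → not met
6. landfill permit verification 342 days ago vs limit 365 → met
7. vehicles overdue for inspection 2 ≤ 2 → met
8. vehicle leak inspection 79 days ago vs limit 90 → met
Not met: 1, 5

1, 5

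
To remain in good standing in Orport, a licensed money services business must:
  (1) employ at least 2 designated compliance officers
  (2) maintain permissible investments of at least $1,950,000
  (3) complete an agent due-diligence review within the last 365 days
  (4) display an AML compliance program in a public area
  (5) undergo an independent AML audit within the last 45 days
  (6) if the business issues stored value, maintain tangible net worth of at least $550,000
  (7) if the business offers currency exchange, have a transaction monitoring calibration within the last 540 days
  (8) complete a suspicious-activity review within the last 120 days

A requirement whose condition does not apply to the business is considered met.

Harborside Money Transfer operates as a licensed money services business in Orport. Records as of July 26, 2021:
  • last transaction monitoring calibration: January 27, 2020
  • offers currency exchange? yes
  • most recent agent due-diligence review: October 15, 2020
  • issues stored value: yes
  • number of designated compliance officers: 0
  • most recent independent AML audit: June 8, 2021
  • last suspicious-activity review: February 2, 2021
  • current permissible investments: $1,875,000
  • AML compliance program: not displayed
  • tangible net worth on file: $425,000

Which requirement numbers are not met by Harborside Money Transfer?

1, 2, 4, 5, 6, 7, 8

1. designated compliance officers 0 < 2 → not met
2. permissible investments $1,875,000 < $1,950,000 → not met
3. agent due-diligence review 284 days ago vs limit 365 → met
4. AML compliance program absent → not met
5. independent AML audit 48 days ago vs limit 45 → not met
6. condition 'issues stored value' holds; tangible net worth $425,000 < $550,000 → not met
7. condition 'offers currency exchange' holds; transaction monitoring calibration 546 days ago vs limit 540 → not met
8. suspicious-activity review 174 days ago vs limit 120 → not met
Not met: 1, 2, 4, 5, 6, 7, 8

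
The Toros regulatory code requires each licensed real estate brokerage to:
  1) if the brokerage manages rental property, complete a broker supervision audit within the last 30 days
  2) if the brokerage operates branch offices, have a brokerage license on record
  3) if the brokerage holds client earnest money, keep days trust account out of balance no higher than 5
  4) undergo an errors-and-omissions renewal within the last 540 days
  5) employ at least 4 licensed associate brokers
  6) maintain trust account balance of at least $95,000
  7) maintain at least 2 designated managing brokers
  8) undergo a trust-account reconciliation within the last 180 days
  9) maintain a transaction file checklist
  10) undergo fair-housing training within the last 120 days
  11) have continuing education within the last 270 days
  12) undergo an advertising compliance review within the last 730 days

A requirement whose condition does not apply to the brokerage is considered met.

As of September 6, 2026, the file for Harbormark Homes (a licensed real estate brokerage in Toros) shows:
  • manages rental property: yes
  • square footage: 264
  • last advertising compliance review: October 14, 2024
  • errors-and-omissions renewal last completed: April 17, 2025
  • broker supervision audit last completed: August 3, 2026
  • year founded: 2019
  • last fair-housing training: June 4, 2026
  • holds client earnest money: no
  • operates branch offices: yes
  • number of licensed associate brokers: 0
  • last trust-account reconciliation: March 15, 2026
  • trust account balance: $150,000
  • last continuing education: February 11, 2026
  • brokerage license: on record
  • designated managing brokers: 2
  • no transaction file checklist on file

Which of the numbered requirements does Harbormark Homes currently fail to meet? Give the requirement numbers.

1. condition 'manages rental property' holds; broker supervision audit 34 days ago vs limit 30 → not met
2. condition 'operates branch offices' holds; brokerage license present → met
3. condition 'holds client earnest money' does not hold → requirement n/a → met
4. errors-and-omissions renewal 507 days ago vs limit 540 → met
5. licensed associate brokers 0 < 4 → not met
6. trust account balance $150,000 ≥ $95,000 → met
7. designated managing brokers 2 ≥ 2 → met
8. trust-account reconciliation 175 days ago vs limit 180 → met
9. transaction file checklist absent → not met
10. fair-housing training 94 days ago vs limit 120 → met
11. continuing education 207 days ago vs limit 270 → met
12. advertising compliance review 692 days ago vs limit 730 → met
Not met: 1, 5, 9

1, 5, 9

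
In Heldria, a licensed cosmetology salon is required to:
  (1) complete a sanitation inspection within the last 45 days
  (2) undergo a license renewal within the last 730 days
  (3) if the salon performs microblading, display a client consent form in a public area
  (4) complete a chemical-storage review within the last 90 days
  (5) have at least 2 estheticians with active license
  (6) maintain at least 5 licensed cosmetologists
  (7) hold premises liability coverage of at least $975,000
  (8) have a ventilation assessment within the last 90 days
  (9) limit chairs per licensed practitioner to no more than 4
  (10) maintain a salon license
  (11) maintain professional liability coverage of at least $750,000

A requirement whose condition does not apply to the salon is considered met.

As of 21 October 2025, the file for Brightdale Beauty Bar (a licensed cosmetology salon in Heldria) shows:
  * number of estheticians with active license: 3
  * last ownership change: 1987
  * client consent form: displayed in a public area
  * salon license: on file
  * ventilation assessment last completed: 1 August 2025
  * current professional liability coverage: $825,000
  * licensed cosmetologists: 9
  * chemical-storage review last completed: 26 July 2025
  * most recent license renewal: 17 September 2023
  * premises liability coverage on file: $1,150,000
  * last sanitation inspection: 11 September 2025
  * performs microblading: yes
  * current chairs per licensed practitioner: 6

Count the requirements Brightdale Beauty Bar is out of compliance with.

1. sanitation inspection 40 days ago vs limit 45 → met
2. license renewal 765 days ago vs limit 730 → not met
3. condition 'performs microblading' holds; client consent form present → met
4. chemical-storage review 87 days ago vs limit 90 → met
5. estheticians with active license 3 ≥ 2 → met
6. licensed cosmetologists 9 ≥ 5 → met
7. premises liability coverage $1,150,000 ≥ $975,000 → met
8. ventilation assessment 81 days ago vs limit 90 → met
9. chairs per licensed practitioner 6 > 4 → not met
10. salon license present → met
11. professional liability coverage $825,000 ≥ $750,000 → met
Not met: 2 of 11

2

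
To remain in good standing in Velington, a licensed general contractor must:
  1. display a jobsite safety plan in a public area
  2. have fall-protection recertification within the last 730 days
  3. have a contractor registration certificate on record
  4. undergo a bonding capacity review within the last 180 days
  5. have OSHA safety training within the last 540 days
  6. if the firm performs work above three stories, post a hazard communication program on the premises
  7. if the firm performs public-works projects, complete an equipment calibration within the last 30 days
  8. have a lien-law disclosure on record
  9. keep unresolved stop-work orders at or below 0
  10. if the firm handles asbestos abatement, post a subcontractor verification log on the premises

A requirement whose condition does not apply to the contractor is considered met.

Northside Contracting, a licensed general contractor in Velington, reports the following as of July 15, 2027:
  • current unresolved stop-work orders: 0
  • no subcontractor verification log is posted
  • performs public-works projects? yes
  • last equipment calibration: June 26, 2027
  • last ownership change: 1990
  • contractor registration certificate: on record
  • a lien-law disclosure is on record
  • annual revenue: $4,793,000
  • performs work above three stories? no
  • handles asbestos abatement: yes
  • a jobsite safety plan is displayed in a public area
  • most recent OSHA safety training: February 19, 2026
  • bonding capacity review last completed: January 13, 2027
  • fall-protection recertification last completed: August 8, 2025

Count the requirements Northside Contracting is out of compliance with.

1. jobsite safety plan present → met
2. fall-protection recertification 706 days ago vs limit 730 → met
3. contractor registration certificate present → met
4. bonding capacity review 183 days ago vs limit 180 → not met
5. OSHA safety training 511 days ago vs limit 540 → met
6. condition 'performs work above three stories' does not hold → requirement n/a → met
7. condition 'performs public-works projects' holds; equipment calibration 19 days ago vs limit 30 → met
8. lien-law disclosure present → met
9. unresolved stop-work orders 0 ≤ 0 → met
10. condition 'handles asbestos abatement' holds; subcontractor verification log absent → not met
Not met: 2 of 10

2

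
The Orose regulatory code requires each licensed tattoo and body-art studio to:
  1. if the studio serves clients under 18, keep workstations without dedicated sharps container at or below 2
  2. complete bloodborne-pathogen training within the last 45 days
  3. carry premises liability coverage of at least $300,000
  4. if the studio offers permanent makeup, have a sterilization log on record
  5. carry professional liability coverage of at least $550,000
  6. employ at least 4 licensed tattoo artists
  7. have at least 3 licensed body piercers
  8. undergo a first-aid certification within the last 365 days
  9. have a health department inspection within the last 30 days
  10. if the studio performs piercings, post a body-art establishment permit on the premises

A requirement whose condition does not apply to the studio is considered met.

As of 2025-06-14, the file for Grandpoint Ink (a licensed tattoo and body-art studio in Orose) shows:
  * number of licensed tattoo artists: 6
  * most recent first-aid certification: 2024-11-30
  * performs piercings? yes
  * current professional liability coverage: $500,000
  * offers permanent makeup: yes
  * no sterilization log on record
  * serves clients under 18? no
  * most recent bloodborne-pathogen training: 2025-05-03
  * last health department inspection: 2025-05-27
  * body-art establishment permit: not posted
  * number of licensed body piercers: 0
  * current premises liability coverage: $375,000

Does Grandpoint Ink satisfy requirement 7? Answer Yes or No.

No

7. licensed body piercers 0 < 3 → not met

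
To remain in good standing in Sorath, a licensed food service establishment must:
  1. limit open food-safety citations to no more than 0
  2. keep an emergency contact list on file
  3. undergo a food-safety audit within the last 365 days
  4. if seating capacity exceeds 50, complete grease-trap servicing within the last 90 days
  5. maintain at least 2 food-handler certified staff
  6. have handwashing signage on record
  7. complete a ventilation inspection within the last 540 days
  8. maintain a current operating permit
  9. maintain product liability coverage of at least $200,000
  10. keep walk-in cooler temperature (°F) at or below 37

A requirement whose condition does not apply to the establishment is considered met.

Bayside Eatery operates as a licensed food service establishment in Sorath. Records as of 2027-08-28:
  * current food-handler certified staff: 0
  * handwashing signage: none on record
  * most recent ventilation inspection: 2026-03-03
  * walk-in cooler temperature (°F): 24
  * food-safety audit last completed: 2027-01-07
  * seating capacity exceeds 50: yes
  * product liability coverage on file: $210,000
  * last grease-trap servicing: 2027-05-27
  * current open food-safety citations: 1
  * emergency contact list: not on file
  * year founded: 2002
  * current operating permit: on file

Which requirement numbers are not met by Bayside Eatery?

1. open food-safety citations 1 > 0 → not met
2. emergency contact list absent → not met
3. food-safety audit 233 days ago vs limit 365 → met
4. condition 'seating capacity exceeds 50' holds; grease-trap servicing 93 days ago vs limit 90 → not met
5. food-handler certified staff 0 < 2 → not met
6. handwashing signage absent → not met
7. ventilation inspection 543 days ago vs limit 540 → not met
8. current operating permit present → met
9. product liability coverage $210,000 ≥ $200,000 → met
10. walk-in cooler temperature (°F) 24 ≤ 37 → met
Not met: 1, 2, 4, 5, 6, 7

1, 2, 4, 5, 6, 7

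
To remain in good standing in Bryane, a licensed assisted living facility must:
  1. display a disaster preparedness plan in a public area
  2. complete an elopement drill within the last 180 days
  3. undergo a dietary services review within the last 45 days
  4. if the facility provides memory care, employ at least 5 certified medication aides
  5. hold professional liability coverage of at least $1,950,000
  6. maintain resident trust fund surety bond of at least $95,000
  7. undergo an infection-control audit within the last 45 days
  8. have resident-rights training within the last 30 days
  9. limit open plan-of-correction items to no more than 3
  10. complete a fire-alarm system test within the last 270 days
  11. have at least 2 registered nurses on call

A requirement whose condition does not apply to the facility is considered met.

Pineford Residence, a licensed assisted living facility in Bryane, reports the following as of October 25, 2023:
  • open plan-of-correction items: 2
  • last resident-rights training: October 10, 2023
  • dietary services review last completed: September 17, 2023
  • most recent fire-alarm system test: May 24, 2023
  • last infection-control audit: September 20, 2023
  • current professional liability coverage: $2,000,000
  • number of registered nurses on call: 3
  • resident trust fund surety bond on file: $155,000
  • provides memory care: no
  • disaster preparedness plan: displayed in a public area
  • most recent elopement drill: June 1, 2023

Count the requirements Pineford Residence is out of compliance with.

1. disaster preparedness plan present → met
2. elopement drill 146 days ago vs limit 180 → met
3. dietary services review 38 days ago vs limit 45 → met
4. condition 'provides memory care' does not hold → requirement n/a → met
5. professional liability coverage $2,000,000 ≥ $1,950,000 → met
6. resident trust fund surety bond $155,000 ≥ $95,000 → met
7. infection-control audit 35 days ago vs limit 45 → met
8. resident-rights training 15 days ago vs limit 30 → met
9. open plan-of-correction items 2 ≤ 3 → met
10. fire-alarm system test 154 days ago vs limit 270 → met
11. registered nurses on call 3 ≥ 2 → met
Not met: 0 of 11

0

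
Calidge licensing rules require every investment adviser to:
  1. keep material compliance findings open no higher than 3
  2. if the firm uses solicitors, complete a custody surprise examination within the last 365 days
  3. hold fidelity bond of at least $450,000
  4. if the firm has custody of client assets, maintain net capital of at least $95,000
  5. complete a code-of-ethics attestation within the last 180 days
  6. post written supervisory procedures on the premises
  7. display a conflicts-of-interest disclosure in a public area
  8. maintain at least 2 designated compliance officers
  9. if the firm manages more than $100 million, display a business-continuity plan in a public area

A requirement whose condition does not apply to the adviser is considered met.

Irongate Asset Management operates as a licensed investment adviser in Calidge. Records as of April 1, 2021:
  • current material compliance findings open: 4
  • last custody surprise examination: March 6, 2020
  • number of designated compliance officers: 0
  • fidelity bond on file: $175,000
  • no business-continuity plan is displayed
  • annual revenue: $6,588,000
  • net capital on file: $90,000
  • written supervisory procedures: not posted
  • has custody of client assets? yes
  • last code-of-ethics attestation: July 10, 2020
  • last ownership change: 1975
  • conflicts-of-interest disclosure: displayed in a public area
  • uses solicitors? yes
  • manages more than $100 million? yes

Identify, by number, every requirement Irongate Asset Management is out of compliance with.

1. material compliance findings open 4 > 3 → not met
2. condition 'uses solicitors' holds; custody surprise examination 391 days ago vs limit 365 → not met
3. fidelity bond $175,000 < $450,000 → not met
4. condition 'has custody of client assets' holds; net capital $90,000 < $95,000 → not met
5. code-of-ethics attestation 265 days ago vs limit 180 → not met
6. written supervisory procedures absent → not met
7. conflicts-of-interest disclosure present → met
8. designated compliance officers 0 < 2 → not met
9. condition 'manages more than $100 million' holds; business-continuity plan absent → not met
Not met: 1, 2, 3, 4, 5, 6, 8, 9

1, 2, 3, 4, 5, 6, 8, 9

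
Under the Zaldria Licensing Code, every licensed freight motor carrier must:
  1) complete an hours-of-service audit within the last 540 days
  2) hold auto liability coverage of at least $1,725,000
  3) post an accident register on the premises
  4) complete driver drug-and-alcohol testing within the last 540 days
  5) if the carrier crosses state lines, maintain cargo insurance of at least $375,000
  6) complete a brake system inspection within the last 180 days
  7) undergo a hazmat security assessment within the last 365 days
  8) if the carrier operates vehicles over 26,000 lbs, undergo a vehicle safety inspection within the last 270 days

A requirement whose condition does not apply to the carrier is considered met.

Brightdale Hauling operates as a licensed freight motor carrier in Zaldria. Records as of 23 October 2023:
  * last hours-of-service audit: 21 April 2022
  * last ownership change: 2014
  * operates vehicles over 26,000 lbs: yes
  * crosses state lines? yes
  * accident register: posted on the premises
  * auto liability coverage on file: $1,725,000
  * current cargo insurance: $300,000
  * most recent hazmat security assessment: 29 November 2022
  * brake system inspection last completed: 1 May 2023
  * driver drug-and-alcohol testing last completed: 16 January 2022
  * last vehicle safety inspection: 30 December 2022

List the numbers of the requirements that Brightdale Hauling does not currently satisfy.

1, 4, 5, 8

1. hours-of-service audit 550 days ago vs limit 540 → not met
2. auto liability coverage $1,725,000 ≥ $1,725,000 → met
3. accident register present → met
4. driver drug-and-alcohol testing 645 days ago vs limit 540 → not met
5. condition 'crosses state lines' holds; cargo insurance $300,000 < $375,000 → not met
6. brake system inspection 175 days ago vs limit 180 → met
7. hazmat security assessment 328 days ago vs limit 365 → met
8. condition 'operates vehicles over 26,000 lbs' holds; vehicle safety inspection 297 days ago vs limit 270 → not met
Not met: 1, 4, 5, 8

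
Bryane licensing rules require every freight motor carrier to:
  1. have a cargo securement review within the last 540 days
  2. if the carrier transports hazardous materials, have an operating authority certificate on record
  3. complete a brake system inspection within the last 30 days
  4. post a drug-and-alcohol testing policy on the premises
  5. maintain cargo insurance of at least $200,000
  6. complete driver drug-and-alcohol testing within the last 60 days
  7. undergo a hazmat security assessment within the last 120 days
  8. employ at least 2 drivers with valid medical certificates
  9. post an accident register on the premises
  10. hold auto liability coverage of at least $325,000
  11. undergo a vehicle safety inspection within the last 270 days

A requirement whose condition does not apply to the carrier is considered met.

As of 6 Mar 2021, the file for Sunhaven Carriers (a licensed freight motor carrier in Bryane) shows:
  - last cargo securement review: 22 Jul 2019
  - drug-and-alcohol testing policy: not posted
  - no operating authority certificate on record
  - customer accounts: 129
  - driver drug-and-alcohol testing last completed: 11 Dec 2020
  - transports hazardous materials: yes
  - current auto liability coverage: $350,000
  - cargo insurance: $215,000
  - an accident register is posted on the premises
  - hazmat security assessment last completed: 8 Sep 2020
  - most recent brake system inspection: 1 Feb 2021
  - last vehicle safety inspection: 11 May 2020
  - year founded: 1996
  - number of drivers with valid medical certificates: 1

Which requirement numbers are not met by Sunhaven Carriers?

1. cargo securement review 593 days ago vs limit 540 → not met
2. condition 'transports hazardous materials' holds; operating authority certificate absent → not met
3. brake system inspection 33 days ago vs limit 30 → not met
4. drug-and-alcohol testing policy absent → not met
5. cargo insurance $215,000 ≥ $200,000 → met
6. driver drug-and-alcohol testing 85 days ago vs limit 60 → not met
7. hazmat security assessment 179 days ago vs limit 120 → not met
8. drivers with valid medical certificates 1 < 2 → not met
9. accident register present → met
10. auto liability coverage $350,000 ≥ $325,000 → met
11. vehicle safety inspection 299 days ago vs limit 270 → not met
Not met: 1, 2, 3, 4, 6, 7, 8, 11

1, 2, 3, 4, 6, 7, 8, 11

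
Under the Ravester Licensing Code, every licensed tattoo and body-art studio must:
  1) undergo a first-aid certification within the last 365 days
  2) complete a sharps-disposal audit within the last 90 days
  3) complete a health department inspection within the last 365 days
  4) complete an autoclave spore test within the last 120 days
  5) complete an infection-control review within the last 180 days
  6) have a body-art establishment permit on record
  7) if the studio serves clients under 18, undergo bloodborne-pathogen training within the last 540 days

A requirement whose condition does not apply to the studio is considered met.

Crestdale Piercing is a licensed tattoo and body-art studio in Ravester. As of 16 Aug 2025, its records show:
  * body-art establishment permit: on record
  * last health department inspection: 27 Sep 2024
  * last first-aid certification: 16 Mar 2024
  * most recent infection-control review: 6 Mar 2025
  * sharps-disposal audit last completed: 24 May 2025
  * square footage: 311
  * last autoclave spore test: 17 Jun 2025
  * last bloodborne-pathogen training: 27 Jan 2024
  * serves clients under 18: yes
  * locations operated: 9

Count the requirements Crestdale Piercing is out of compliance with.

2

1. first-aid certification 518 days ago vs limit 365 → not met
2. sharps-disposal audit 84 days ago vs limit 90 → met
3. health department inspection 323 days ago vs limit 365 → met
4. autoclave spore test 60 days ago vs limit 120 → met
5. infection-control review 163 days ago vs limit 180 → met
6. body-art establishment permit present → met
7. condition 'serves clients under 18' holds; bloodborne-pathogen training 567 days ago vs limit 540 → not met
Not met: 2 of 7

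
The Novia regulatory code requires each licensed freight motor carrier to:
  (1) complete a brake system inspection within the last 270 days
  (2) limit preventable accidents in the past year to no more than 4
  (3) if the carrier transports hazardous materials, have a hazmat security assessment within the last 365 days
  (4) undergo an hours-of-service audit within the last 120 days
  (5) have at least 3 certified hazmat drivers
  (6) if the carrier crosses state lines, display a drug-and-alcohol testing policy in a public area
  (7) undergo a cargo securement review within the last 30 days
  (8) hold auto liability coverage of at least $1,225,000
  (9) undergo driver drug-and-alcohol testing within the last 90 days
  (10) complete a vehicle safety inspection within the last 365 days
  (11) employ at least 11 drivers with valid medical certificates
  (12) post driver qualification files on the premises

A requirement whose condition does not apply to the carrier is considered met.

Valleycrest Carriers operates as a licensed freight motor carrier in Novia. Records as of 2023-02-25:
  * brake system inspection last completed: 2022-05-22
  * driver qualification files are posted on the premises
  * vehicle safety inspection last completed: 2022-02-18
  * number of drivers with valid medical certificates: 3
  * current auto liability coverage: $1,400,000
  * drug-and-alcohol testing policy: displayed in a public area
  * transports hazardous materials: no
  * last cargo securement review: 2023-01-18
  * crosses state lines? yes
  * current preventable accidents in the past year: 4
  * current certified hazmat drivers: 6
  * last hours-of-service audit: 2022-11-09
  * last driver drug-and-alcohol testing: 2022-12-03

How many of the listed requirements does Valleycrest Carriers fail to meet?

1. brake system inspection 279 days ago vs limit 270 → not met
2. preventable accidents in the past year 4 ≤ 4 → met
3. condition 'transports hazardous materials' does not hold → requirement n/a → met
4. hours-of-service audit 108 days ago vs limit 120 → met
5. certified hazmat drivers 6 ≥ 3 → met
6. condition 'crosses state lines' holds; drug-and-alcohol testing policy present → met
7. cargo securement review 38 days ago vs limit 30 → not met
8. auto liability coverage $1,400,000 ≥ $1,225,000 → met
9. driver drug-and-alcohol testing 84 days ago vs limit 90 → met
10. vehicle safety inspection 372 days ago vs limit 365 → not met
11. drivers with valid medical certificates 3 < 11 → not met
12. driver qualification files present → met
Not met: 4 of 12

4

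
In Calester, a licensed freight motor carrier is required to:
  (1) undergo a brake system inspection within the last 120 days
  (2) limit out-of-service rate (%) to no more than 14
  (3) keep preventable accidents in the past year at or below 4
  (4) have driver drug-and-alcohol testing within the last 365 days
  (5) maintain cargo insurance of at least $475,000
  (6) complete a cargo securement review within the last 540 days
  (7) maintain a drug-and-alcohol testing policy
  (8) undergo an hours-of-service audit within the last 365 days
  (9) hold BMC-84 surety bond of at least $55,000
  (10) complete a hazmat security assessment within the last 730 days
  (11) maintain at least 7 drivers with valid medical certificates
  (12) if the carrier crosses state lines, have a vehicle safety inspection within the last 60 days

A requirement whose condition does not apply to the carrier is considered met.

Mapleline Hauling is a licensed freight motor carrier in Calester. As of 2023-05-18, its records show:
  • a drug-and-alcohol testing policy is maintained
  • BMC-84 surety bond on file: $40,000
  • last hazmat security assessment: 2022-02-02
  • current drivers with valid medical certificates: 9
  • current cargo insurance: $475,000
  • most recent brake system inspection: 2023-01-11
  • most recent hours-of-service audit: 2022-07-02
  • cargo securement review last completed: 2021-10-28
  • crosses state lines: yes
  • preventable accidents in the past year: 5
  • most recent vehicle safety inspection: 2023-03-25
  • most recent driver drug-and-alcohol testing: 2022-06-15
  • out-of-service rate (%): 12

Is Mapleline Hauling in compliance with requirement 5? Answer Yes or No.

Yes

5. cargo insurance $475,000 ≥ $475,000 → met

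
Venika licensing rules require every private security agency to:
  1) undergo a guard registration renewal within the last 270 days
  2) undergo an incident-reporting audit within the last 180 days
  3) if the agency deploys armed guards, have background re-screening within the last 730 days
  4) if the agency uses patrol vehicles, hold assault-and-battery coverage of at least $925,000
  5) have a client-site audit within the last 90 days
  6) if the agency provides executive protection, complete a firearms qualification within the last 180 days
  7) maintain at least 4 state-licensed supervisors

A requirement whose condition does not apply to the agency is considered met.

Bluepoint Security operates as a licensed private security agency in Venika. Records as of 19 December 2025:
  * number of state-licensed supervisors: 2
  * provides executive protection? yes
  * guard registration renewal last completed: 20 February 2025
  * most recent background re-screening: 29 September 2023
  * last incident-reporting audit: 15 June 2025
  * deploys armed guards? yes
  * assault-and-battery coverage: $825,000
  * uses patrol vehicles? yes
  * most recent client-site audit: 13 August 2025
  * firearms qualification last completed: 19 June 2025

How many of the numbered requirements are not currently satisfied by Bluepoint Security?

7

1. guard registration renewal 302 days ago vs limit 270 → not met
2. incident-reporting audit 187 days ago vs limit 180 → not met
3. condition 'deploys armed guards' holds; background re-screening 812 days ago vs limit 730 → not met
4. condition 'uses patrol vehicles' holds; assault-and-battery coverage $825,000 < $925,000 → not met
5. client-site audit 128 days ago vs limit 90 → not met
6. condition 'provides executive protection' holds; firearms qualification 183 days ago vs limit 180 → not met
7. state-licensed supervisors 2 < 4 → not met
Not met: 7 of 7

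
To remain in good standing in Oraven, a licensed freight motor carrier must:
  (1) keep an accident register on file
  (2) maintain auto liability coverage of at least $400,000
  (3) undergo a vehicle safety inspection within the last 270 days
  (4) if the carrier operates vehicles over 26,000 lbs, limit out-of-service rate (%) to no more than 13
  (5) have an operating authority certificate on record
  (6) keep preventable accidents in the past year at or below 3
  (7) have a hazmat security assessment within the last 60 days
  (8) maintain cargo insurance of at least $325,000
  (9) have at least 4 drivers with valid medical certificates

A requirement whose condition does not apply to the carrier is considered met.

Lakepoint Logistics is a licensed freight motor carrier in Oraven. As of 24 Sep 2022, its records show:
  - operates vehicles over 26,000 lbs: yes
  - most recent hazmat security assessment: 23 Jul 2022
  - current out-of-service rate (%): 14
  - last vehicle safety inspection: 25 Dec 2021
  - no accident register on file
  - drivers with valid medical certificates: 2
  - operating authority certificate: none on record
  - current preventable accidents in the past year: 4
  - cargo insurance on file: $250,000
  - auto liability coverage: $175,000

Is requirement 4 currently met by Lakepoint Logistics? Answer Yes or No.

No

4. condition 'operates vehicles over 26,000 lbs' holds; out-of-service rate (%) 14 > 13 → not met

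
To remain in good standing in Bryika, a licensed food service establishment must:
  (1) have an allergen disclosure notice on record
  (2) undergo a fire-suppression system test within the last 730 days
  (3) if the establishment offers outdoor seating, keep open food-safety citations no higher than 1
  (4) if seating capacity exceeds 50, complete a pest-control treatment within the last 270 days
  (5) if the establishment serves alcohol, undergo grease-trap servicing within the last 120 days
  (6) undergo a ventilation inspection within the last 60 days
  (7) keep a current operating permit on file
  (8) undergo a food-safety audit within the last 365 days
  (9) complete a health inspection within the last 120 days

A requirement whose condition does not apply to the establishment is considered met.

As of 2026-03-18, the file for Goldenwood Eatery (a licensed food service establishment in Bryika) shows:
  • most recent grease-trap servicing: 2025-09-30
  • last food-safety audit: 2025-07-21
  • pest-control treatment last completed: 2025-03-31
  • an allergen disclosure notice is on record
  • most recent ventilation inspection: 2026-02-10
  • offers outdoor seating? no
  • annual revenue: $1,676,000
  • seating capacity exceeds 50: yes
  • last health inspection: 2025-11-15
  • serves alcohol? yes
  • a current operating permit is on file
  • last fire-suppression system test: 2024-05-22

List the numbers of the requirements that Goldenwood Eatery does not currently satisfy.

1. allergen disclosure notice present → met
2. fire-suppression system test 665 days ago vs limit 730 → met
3. condition 'offers outdoor seating' does not hold → requirement n/a → met
4. condition 'seating capacity exceeds 50' holds; pest-control treatment 352 days ago vs limit 270 → not met
5. condition 'serves alcohol' holds; grease-trap servicing 169 days ago vs limit 120 → not met
6. ventilation inspection 36 days ago vs limit 60 → met
7. current operating permit present → met
8. food-safety audit 240 days ago vs limit 365 → met
9. health inspection 123 days ago vs limit 120 → not met
Not met: 4, 5, 9

4, 5, 9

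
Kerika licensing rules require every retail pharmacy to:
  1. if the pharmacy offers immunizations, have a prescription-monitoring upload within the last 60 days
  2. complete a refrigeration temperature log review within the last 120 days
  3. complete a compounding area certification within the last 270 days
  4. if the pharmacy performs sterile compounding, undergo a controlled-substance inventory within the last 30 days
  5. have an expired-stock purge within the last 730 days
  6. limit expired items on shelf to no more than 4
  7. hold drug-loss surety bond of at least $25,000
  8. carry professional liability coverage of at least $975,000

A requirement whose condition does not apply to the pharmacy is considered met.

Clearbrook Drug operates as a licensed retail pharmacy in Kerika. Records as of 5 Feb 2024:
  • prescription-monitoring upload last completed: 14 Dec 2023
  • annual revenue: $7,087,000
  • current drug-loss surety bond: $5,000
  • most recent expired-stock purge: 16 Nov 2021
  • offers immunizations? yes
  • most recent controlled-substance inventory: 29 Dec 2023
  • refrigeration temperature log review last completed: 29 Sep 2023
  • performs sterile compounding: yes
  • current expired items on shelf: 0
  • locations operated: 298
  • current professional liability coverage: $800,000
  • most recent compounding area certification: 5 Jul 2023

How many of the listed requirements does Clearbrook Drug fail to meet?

5

1. condition 'offers immunizations' holds; prescription-monitoring upload 53 days ago vs limit 60 → met
2. refrigeration temperature log review 129 days ago vs limit 120 → not met
3. compounding area certification 215 days ago vs limit 270 → met
4. condition 'performs sterile compounding' holds; controlled-substance inventory 38 days ago vs limit 30 → not met
5. expired-stock purge 811 days ago vs limit 730 → not met
6. expired items on shelf 0 ≤ 4 → met
7. drug-loss surety bond $5,000 < $25,000 → not met
8. professional liability coverage $800,000 < $975,000 → not met
Not met: 5 of 8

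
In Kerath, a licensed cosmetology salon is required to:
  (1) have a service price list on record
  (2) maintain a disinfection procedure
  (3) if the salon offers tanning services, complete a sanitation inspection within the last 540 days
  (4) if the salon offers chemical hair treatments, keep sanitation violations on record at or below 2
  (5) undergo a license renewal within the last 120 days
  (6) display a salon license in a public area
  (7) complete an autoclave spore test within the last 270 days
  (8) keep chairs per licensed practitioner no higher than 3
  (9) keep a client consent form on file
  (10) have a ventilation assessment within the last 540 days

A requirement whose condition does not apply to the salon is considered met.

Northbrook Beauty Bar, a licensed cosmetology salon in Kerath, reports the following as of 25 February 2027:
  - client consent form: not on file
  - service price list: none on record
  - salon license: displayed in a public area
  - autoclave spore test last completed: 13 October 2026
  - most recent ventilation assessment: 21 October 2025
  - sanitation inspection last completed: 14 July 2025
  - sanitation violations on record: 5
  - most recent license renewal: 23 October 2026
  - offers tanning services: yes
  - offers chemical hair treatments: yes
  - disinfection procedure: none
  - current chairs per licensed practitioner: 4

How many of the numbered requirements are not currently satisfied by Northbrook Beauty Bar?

7

1. service price list absent → not met
2. disinfection procedure absent → not met
3. condition 'offers tanning services' holds; sanitation inspection 591 days ago vs limit 540 → not met
4. condition 'offers chemical hair treatments' holds; sanitation violations on record 5 > 2 → not met
5. license renewal 125 days ago vs limit 120 → not met
6. salon license present → met
7. autoclave spore test 135 days ago vs limit 270 → met
8. chairs per licensed practitioner 4 > 3 → not met
9. client consent form absent → not met
10. ventilation assessment 492 days ago vs limit 540 → met
Not met: 7 of 10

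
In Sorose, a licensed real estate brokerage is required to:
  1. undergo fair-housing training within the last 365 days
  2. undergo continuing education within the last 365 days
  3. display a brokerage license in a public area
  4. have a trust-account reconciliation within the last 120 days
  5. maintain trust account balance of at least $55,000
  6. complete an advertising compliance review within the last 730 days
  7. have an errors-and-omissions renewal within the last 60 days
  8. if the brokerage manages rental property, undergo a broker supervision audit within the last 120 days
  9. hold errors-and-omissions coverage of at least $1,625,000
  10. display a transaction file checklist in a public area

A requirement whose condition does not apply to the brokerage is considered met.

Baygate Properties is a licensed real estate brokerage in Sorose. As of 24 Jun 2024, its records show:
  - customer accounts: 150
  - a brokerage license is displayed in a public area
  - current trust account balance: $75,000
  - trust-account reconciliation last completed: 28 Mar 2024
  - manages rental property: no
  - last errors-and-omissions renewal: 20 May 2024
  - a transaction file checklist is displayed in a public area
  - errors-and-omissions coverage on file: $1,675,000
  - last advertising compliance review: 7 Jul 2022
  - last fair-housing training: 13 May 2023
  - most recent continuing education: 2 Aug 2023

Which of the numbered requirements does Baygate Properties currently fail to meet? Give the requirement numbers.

1. fair-housing training 408 days ago vs limit 365 → not met
2. continuing education 327 days ago vs limit 365 → met
3. brokerage license present → met
4. trust-account reconciliation 88 days ago vs limit 120 → met
5. trust account balance $75,000 ≥ $55,000 → met
6. advertising compliance review 718 days ago vs limit 730 → met
7. errors-and-omissions renewal 35 days ago vs limit 60 → met
8. condition 'manages rental property' does not hold → requirement n/a → met
9. errors-and-omissions coverage $1,675,000 ≥ $1,625,000 → met
10. transaction file checklist present → met
Not met: 1

1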